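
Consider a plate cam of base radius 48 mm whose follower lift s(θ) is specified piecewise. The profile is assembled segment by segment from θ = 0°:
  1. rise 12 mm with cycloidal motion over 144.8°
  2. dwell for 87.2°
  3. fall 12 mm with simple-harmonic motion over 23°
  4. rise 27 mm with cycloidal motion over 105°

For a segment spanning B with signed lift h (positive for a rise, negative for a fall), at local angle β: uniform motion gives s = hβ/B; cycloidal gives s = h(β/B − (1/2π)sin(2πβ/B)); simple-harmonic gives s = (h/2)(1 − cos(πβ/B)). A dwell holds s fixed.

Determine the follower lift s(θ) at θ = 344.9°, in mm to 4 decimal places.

seg 1 [0°–144.8°] cycloidal, h=12: full span → s += 12 → s = 12.0000
seg 2 [144.8°–232°] dwell: s stays 12.0000
seg 3 [232°–255°] simple-harmonic, h=-12: full span → s += -12 → s = 0.0000
seg 4 [255°–360°] cycloidal, h=27: θ=344.9° here. β=89.9, B=105. 27·(0.8562 − sin(2π·0.8562)/(2π)) = 26.4928 → s = 26.4928

26.4928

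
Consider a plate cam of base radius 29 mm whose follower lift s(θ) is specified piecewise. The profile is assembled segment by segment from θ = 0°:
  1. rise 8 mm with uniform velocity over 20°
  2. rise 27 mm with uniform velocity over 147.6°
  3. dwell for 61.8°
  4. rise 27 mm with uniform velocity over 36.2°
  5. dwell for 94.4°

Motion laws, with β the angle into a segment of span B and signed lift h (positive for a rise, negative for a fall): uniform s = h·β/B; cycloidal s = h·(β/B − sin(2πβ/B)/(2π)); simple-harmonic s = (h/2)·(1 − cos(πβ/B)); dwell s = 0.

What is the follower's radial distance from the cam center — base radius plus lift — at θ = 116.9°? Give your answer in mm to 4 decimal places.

seg 1 [0°–20°] uniform, h=8: full span → s += 8 → s = 8.0000
seg 2 [20°–167.6°] uniform, h=27: θ=116.9° here. β=96.9, B=147.6. 27·96.9/147.6 = 17.7256 → s = 25.7256
radial distance = base radius + s = 29 + 25.7256 = 54.7256

54.7256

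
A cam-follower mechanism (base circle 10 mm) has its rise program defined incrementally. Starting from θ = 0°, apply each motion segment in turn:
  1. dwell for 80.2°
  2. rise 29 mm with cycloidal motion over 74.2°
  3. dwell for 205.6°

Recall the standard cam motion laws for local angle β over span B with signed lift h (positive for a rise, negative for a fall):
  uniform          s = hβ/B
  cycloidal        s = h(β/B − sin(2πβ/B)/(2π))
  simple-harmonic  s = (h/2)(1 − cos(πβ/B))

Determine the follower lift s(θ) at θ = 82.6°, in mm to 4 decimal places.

seg 1 [0°–80.2°] dwell: s stays 0.0000
seg 2 [80.2°–154.4°] cycloidal, h=29: θ=82.6° here. β=2.4, B=74.2. 29·(0.0323 − sin(2π·0.0323)/(2π)) = 0.0064 → s = 0.0064

0.0064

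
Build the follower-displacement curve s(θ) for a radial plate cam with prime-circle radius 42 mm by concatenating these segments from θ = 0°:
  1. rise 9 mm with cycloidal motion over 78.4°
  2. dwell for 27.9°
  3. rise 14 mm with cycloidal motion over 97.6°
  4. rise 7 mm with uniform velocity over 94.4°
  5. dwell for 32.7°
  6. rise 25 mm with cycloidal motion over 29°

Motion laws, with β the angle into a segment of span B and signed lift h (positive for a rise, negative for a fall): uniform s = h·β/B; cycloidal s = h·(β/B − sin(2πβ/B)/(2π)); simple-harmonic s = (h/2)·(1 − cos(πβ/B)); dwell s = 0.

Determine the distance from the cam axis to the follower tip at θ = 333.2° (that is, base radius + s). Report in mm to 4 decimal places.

seg 1 [0°–78.4°] cycloidal, h=9: full span → s += 9 → s = 9.0000
seg 2 [78.4°–106.3°] dwell: s stays 9.0000
seg 3 [106.3°–203.9°] cycloidal, h=14: full span → s += 14 → s = 23.0000
seg 4 [203.9°–298.3°] uniform, h=7: full span → s += 7 → s = 30.0000
seg 5 [298.3°–331°] dwell: s stays 30.0000
seg 6 [331°–360°] cycloidal, h=25: θ=333.2° here. β=2.2, B=29. 25·(0.0759 − sin(2π·0.0759)/(2π)) = 0.0710 → s = 30.0710
radial distance = base radius + s = 42 + 30.0710 = 72.0710

72.0710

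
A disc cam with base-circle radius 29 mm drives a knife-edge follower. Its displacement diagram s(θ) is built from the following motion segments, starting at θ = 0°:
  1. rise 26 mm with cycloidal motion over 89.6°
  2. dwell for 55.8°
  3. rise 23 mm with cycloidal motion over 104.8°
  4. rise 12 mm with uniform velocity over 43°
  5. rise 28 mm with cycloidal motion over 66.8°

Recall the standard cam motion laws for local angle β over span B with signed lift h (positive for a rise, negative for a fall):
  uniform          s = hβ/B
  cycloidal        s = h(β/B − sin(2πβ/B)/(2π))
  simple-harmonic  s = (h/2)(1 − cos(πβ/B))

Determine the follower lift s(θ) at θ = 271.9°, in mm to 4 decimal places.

seg 1 [0°–89.6°] cycloidal, h=26: full span → s += 26 → s = 26.0000
seg 2 [89.6°–145.4°] dwell: s stays 26.0000
seg 3 [145.4°–250.2°] cycloidal, h=23: full span → s += 23 → s = 49.0000
seg 4 [250.2°–293.2°] uniform, h=12: θ=271.9° here. β=21.7, B=43. 12·21.7/43 = 6.0558 → s = 55.0558

55.0558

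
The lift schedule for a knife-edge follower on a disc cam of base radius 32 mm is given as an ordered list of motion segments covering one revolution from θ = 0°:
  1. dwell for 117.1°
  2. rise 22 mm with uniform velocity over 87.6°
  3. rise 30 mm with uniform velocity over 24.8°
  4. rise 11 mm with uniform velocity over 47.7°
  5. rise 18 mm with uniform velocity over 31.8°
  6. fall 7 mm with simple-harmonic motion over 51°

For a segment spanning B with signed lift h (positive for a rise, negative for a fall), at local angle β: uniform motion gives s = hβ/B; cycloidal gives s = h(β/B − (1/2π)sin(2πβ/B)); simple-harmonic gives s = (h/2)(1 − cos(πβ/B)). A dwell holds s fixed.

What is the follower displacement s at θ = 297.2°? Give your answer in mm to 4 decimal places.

seg 1 [0°–117.1°] dwell: s stays 0.0000
seg 2 [117.1°–204.7°] uniform, h=22: full span → s += 22 → s = 22.0000
seg 3 [204.7°–229.5°] uniform, h=30: full span → s += 30 → s = 52.0000
seg 4 [229.5°–277.2°] uniform, h=11: full span → s += 11 → s = 63.0000
seg 5 [277.2°–309°] uniform, h=18: θ=297.2° here. β=20, B=31.8. 18·20/31.8 = 11.3208 → s = 74.3208

74.3208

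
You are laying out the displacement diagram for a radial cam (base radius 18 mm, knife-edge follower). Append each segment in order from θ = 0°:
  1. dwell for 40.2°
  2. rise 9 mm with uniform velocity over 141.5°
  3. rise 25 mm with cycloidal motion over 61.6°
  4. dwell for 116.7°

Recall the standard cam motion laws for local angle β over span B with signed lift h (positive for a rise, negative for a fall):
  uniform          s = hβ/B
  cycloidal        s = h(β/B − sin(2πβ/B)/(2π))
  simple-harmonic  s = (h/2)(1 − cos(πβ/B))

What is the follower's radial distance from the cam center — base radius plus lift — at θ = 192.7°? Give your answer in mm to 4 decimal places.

seg 1 [0°–40.2°] dwell: s stays 0.0000
seg 2 [40.2°–181.7°] uniform, h=9: full span → s += 9 → s = 9.0000
seg 3 [181.7°–243.3°] cycloidal, h=25: θ=192.7° here. β=11, B=61.6. 25·(0.1786 − sin(2π·0.1786)/(2π)) = 0.8794 → s = 9.8794
radial distance = base radius + s = 18 + 9.8794 = 27.8794

27.8794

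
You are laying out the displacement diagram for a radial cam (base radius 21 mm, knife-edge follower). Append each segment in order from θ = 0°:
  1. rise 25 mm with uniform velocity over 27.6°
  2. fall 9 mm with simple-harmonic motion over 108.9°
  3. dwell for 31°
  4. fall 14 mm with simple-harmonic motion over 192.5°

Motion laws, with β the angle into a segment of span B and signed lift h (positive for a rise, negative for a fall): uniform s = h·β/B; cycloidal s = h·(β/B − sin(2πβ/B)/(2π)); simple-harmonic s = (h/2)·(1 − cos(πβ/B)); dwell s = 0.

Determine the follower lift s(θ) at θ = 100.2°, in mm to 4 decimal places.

seg 1 [0°–27.6°] uniform, h=25: full span → s += 25 → s = 25.0000
seg 2 [27.6°–136.5°] simple-harmonic, h=-9: θ=100.2° here. β=72.6, B=108.9. -9/2·(1 − cos(π·0.6667)) = -6.7500 → s = 18.2500

18.2500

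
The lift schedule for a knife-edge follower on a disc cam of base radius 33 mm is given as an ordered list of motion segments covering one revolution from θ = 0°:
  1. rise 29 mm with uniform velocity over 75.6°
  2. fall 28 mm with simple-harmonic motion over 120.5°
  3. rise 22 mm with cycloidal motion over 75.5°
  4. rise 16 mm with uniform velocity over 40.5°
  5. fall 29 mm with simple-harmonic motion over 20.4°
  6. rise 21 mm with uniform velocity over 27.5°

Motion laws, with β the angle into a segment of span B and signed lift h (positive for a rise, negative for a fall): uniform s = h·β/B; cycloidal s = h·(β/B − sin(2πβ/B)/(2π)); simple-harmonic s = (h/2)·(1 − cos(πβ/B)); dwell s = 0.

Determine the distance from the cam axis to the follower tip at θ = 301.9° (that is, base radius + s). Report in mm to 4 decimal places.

seg 1 [0°–75.6°] uniform, h=29: full span → s += 29 → s = 29.0000
seg 2 [75.6°–196.1°] simple-harmonic, h=-28: full span → s += -28 → s = 1.0000
seg 3 [196.1°–271.6°] cycloidal, h=22: full span → s += 22 → s = 23.0000
seg 4 [271.6°–312.1°] uniform, h=16: θ=301.9° here. β=30.3, B=40.5. 16·30.3/40.5 = 11.9704 → s = 34.9704
radial distance = base radius + s = 33 + 34.9704 = 67.9704

67.9704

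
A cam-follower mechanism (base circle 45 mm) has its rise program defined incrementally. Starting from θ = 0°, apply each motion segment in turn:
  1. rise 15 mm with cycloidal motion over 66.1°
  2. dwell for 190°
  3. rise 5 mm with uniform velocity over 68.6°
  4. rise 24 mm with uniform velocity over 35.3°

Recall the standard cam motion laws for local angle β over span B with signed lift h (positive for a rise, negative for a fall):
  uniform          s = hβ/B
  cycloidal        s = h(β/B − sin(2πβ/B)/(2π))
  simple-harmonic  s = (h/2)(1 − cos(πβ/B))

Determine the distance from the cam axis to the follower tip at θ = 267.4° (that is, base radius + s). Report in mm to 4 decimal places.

seg 1 [0°–66.1°] cycloidal, h=15: full span → s += 15 → s = 15.0000
seg 2 [66.1°–256.1°] dwell: s stays 15.0000
seg 3 [256.1°–324.7°] uniform, h=5: θ=267.4° here. β=11.3, B=68.6. 5·11.3/68.6 = 0.8236 → s = 15.8236
radial distance = base radius + s = 45 + 15.8236 = 60.8236

60.8236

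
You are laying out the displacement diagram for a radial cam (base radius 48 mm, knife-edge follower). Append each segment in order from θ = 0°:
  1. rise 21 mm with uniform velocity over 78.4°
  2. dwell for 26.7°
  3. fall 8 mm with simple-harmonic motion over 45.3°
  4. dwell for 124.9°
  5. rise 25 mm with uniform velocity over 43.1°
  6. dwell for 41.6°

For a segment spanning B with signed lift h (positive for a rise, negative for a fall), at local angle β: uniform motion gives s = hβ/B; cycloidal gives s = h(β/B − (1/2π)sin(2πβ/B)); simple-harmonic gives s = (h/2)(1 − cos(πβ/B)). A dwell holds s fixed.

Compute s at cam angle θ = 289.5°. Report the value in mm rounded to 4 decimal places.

seg 1 [0°–78.4°] uniform, h=21: full span → s += 21 → s = 21.0000
seg 2 [78.4°–105.1°] dwell: s stays 21.0000
seg 3 [105.1°–150.4°] simple-harmonic, h=-8: full span → s += -8 → s = 13.0000
seg 4 [150.4°–275.3°] dwell: s stays 13.0000
seg 5 [275.3°–318.4°] uniform, h=25: θ=289.5° here. β=14.2, B=43.1. 25·14.2/43.1 = 8.2367 → s = 21.2367

21.2367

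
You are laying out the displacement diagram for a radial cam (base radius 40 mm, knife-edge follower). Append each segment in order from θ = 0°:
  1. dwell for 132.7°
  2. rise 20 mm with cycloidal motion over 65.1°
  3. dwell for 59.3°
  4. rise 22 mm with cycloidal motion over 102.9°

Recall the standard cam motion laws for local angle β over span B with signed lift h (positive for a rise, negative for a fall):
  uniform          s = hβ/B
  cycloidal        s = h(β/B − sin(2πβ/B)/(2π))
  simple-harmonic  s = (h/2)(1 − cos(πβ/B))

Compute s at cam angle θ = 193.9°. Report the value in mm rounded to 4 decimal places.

seg 1 [0°–132.7°] dwell: s stays 0.0000
seg 2 [132.7°–197.8°] cycloidal, h=20: θ=193.9° here. β=61.2, B=65.1. 20·(0.9401 − sin(2π·0.9401)/(2π)) = 19.9719 → s = 19.9719

19.9719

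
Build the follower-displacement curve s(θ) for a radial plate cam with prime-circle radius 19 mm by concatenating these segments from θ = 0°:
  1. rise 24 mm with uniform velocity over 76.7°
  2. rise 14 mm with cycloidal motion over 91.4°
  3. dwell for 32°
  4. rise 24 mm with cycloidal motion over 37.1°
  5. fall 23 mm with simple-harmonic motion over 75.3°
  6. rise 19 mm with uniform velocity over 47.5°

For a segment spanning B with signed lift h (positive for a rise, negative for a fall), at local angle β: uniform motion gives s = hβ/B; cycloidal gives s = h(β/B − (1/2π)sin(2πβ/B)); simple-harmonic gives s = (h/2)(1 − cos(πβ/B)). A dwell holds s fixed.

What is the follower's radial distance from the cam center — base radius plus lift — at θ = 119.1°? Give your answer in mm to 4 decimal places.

seg 1 [0°–76.7°] uniform, h=24: full span → s += 24 → s = 24.0000
seg 2 [76.7°–168.1°] cycloidal, h=14: θ=119.1° here. β=42.4, B=91.4. 14·(0.4639 − sin(2π·0.4639)/(2π)) = 5.9934 → s = 29.9934
radial distance = base radius + s = 19 + 29.9934 = 48.9934

48.9934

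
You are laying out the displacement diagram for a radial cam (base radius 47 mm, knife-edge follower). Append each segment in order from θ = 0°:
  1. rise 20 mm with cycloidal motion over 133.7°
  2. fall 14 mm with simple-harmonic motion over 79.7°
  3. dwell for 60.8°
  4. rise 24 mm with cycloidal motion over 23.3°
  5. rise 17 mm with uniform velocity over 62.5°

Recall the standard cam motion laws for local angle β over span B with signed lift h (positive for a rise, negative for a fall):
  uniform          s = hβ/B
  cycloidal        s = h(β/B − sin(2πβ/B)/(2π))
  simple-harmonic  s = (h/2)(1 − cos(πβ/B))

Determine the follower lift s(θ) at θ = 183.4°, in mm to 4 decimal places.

seg 1 [0°–133.7°] cycloidal, h=20: full span → s += 20 → s = 20.0000
seg 2 [133.7°–213.4°] simple-harmonic, h=-14: θ=183.4° here. β=49.7, B=79.7. -14/2·(1 − cos(π·0.6236)) = -9.6501 → s = 10.3499

10.3499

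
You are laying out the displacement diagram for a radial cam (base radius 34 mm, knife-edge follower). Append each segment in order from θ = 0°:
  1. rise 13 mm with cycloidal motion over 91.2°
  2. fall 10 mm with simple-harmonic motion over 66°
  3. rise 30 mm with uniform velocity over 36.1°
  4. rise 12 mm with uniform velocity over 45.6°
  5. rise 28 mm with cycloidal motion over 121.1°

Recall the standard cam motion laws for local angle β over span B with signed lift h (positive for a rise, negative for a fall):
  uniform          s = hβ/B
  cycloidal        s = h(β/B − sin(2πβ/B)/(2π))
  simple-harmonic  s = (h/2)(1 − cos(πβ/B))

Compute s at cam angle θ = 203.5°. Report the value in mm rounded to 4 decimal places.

seg 1 [0°–91.2°] cycloidal, h=13: full span → s += 13 → s = 13.0000
seg 2 [91.2°–157.2°] simple-harmonic, h=-10: full span → s += -10 → s = 3.0000
seg 3 [157.2°–193.3°] uniform, h=30: full span → s += 30 → s = 33.0000
seg 4 [193.3°–238.9°] uniform, h=12: θ=203.5° here. β=10.2, B=45.6. 12·10.2/45.6 = 2.6842 → s = 35.6842

35.6842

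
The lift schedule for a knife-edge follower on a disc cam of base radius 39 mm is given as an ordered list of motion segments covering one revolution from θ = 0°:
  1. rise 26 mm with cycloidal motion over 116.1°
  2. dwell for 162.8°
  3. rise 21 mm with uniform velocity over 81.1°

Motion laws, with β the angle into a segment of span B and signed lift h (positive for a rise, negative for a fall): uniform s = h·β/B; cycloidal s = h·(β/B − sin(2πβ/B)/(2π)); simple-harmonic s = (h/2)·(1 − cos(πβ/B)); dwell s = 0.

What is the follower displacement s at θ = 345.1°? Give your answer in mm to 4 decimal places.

seg 1 [0°–116.1°] cycloidal, h=26: full span → s += 26 → s = 26.0000
seg 2 [116.1°–278.9°] dwell: s stays 26.0000
seg 3 [278.9°–360°] uniform, h=21: θ=345.1° here. β=66.2, B=81.1. 21·66.2/81.1 = 17.1418 → s = 43.1418

43.1418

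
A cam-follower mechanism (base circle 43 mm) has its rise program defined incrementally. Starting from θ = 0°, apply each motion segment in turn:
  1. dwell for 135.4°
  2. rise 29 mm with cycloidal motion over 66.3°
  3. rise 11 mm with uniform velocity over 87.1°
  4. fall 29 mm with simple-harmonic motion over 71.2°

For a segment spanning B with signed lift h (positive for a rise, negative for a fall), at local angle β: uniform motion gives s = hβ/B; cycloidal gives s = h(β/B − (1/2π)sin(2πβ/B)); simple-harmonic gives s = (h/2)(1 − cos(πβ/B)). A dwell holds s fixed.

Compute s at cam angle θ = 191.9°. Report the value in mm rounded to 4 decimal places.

seg 1 [0°–135.4°] dwell: s stays 0.0000
seg 2 [135.4°–201.7°] cycloidal, h=29: θ=191.9° here. β=56.5, B=66.3. 29·(0.8522 − sin(2π·0.8522)/(2π)) = 28.4098 → s = 28.4098

28.4098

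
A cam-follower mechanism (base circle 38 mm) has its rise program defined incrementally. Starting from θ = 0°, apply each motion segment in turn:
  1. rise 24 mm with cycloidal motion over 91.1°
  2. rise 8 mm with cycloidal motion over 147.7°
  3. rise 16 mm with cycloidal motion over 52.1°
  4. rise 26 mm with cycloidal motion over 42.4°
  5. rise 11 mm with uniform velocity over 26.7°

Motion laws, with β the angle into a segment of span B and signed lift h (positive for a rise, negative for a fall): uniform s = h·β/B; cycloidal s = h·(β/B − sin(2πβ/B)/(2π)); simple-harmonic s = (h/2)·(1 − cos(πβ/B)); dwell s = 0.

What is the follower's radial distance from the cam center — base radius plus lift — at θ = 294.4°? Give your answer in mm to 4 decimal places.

seg 1 [0°–91.1°] cycloidal, h=24: full span → s += 24 → s = 24.0000
seg 2 [91.1°–238.8°] cycloidal, h=8: full span → s += 8 → s = 32.0000
seg 3 [238.8°–290.9°] cycloidal, h=16: full span → s += 16 → s = 48.0000
seg 4 [290.9°–333.3°] cycloidal, h=26: θ=294.4° here. β=3.5, B=42.4. 26·(0.0825 − sin(2π·0.0825)/(2π)) = 0.0949 → s = 48.0949
radial distance = base radius + s = 38 + 48.0949 = 86.0949

86.0949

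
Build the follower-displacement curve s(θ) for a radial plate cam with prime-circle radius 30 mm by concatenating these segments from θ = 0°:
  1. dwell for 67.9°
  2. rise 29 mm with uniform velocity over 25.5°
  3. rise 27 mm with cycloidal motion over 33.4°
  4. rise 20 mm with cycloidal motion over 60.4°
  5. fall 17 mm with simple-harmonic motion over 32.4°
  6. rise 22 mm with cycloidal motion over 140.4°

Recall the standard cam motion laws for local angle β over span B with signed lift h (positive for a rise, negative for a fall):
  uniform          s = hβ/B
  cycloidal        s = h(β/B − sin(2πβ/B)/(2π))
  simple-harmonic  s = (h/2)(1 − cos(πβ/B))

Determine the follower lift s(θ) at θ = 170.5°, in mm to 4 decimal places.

seg 1 [0°–67.9°] dwell: s stays 0.0000
seg 2 [67.9°–93.4°] uniform, h=29: full span → s += 29 → s = 29.0000
seg 3 [93.4°–126.8°] cycloidal, h=27: full span → s += 27 → s = 56.0000
seg 4 [126.8°–187.2°] cycloidal, h=20: θ=170.5° here. β=43.7, B=60.4. 20·(0.7235 − sin(2π·0.7235)/(2π)) = 17.6093 → s = 73.6093

73.6093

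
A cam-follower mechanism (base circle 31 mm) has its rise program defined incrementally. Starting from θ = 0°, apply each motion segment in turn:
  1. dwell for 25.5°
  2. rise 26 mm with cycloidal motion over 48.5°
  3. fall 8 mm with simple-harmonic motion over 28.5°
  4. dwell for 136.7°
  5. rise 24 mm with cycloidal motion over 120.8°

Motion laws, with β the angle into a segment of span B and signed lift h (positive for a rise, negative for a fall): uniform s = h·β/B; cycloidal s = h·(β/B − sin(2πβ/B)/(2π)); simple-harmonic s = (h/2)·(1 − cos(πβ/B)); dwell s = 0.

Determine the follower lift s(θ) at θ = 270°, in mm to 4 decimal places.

seg 1 [0°–25.5°] dwell: s stays 0.0000
seg 2 [25.5°–74°] cycloidal, h=26: full span → s += 26 → s = 26.0000
seg 3 [74°–102.5°] simple-harmonic, h=-8: full span → s += -8 → s = 18.0000
seg 4 [102.5°–239.2°] dwell: s stays 18.0000
seg 5 [239.2°–360°] cycloidal, h=24: θ=270° here. β=30.8, B=120.8. 24·(0.2550 − sin(2π·0.2550)/(2π)) = 2.3013 → s = 20.3013

20.3013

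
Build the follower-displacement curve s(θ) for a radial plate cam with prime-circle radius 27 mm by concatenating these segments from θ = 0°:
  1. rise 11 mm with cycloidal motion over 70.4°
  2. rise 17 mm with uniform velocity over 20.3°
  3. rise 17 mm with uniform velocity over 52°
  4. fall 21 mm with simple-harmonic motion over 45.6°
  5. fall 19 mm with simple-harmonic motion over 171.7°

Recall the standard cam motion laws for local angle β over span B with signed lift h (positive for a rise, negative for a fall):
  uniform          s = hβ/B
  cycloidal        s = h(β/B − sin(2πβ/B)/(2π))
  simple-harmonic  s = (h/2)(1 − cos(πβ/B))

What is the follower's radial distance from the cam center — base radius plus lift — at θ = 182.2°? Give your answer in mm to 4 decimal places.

seg 1 [0°–70.4°] cycloidal, h=11: full span → s += 11 → s = 11.0000
seg 2 [70.4°–90.7°] uniform, h=17: full span → s += 17 → s = 28.0000
seg 3 [90.7°–142.7°] uniform, h=17: full span → s += 17 → s = 45.0000
seg 4 [142.7°–188.3°] simple-harmonic, h=-21: θ=182.2° here. β=39.5, B=45.6. -21/2·(1 − cos(π·0.8662)) = -20.0863 → s = 24.9137
radial distance = base radius + s = 27 + 24.9137 = 51.9137

51.9137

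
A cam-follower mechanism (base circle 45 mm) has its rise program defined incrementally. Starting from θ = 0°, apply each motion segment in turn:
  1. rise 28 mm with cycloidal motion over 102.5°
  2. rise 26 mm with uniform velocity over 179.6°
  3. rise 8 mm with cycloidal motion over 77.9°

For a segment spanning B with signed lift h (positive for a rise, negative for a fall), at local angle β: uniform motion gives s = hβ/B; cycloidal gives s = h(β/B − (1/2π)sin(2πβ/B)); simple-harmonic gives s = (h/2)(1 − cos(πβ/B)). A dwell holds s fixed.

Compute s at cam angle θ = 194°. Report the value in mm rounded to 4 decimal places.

seg 1 [0°–102.5°] cycloidal, h=28: full span → s += 28 → s = 28.0000
seg 2 [102.5°–282.1°] uniform, h=26: θ=194° here. β=91.5, B=179.6. 26·91.5/179.6 = 13.2461 → s = 41.2461

41.2461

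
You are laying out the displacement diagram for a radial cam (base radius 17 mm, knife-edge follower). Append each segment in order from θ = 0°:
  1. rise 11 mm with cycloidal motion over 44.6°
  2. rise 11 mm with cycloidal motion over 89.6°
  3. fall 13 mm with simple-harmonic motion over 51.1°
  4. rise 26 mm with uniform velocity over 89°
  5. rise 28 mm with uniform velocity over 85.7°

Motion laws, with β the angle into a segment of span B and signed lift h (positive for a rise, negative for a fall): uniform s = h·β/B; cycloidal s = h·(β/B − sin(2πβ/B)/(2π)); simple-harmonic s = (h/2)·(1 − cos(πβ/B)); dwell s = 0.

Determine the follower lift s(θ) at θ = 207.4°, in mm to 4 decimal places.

seg 1 [0°–44.6°] cycloidal, h=11: full span → s += 11 → s = 11.0000
seg 2 [44.6°–134.2°] cycloidal, h=11: full span → s += 11 → s = 22.0000
seg 3 [134.2°–185.3°] simple-harmonic, h=-13: full span → s += -13 → s = 9.0000
seg 4 [185.3°–274.3°] uniform, h=26: θ=207.4° here. β=22.1, B=89. 26·22.1/89 = 6.4562 → s = 15.4562

15.4562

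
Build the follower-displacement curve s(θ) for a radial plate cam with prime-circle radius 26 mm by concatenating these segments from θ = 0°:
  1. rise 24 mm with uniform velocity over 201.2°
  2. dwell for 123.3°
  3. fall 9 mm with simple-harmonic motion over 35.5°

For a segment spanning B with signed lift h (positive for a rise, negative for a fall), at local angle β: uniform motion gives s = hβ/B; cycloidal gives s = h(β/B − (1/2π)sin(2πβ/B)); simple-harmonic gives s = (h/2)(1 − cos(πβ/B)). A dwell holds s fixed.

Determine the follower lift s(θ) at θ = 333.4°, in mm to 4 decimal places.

seg 1 [0°–201.2°] uniform, h=24: full span → s += 24 → s = 24.0000
seg 2 [201.2°–324.5°] dwell: s stays 24.0000
seg 3 [324.5°–360°] simple-harmonic, h=-9: θ=333.4° here. β=8.9, B=35.5. -9/2·(1 − cos(π·0.2507)) = -1.3251 → s = 22.6749

22.6749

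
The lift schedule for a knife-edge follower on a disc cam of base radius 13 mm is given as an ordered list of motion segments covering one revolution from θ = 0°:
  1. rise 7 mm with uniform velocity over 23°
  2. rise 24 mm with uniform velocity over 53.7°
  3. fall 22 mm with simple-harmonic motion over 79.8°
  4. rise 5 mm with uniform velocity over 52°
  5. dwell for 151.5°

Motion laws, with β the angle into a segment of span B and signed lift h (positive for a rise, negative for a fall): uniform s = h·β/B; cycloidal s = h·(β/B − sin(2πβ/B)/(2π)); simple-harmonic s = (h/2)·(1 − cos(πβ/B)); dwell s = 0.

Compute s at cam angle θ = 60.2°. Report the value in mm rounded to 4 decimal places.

seg 1 [0°–23°] uniform, h=7: full span → s += 7 → s = 7.0000
seg 2 [23°–76.7°] uniform, h=24: θ=60.2° here. β=37.2, B=53.7. 24·37.2/53.7 = 16.6257 → s = 23.6257

23.6257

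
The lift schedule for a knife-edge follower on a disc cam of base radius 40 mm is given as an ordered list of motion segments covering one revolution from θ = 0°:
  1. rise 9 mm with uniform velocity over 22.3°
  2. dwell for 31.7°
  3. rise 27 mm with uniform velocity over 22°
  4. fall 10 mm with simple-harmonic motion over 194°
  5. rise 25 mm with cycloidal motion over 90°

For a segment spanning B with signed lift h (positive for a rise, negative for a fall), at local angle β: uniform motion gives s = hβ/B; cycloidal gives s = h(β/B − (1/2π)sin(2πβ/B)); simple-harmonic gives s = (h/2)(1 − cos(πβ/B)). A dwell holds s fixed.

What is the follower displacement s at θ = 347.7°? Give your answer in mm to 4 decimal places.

seg 1 [0°–22.3°] uniform, h=9: full span → s += 9 → s = 9.0000
seg 2 [22.3°–54°] dwell: s stays 9.0000
seg 3 [54°–76°] uniform, h=27: full span → s += 27 → s = 36.0000
seg 4 [76°–270°] simple-harmonic, h=-10: full span → s += -10 → s = 26.0000
seg 5 [270°–360°] cycloidal, h=25: θ=347.7° here. β=77.7, B=90. 25·(0.8633 − sin(2π·0.8633)/(2π)) = 24.5953 → s = 50.5953

50.5953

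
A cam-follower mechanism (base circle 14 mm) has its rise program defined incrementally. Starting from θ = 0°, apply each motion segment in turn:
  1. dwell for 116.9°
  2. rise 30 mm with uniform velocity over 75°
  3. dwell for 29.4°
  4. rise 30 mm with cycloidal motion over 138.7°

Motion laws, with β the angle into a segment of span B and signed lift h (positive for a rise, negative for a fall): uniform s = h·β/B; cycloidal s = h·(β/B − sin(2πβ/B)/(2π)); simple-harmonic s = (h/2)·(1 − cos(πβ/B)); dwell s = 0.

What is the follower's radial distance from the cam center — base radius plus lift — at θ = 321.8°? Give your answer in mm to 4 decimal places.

seg 1 [0°–116.9°] dwell: s stays 0.0000
seg 2 [116.9°–191.9°] uniform, h=30: full span → s += 30 → s = 30.0000
seg 3 [191.9°–221.3°] dwell: s stays 30.0000
seg 4 [221.3°–360°] cycloidal, h=30: θ=321.8° here. β=100.5, B=138.7. 30·(0.7246 − sin(2π·0.7246)/(2π)) = 26.4515 → s = 56.4515
radial distance = base radius + s = 14 + 56.4515 = 70.4515

70.4515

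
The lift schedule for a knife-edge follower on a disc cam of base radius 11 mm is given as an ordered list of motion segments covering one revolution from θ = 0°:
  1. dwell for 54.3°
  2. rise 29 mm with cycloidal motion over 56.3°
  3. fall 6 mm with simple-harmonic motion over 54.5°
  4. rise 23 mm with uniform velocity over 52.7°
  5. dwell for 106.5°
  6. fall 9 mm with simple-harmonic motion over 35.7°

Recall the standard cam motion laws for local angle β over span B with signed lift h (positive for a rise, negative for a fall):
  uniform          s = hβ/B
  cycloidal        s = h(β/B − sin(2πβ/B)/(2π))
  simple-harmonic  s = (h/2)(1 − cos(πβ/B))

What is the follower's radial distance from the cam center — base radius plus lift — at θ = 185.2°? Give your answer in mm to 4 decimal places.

seg 1 [0°–54.3°] dwell: s stays 0.0000
seg 2 [54.3°–110.6°] cycloidal, h=29: full span → s += 29 → s = 29.0000
seg 3 [110.6°–165.1°] simple-harmonic, h=-6: full span → s += -6 → s = 23.0000
seg 4 [165.1°–217.8°] uniform, h=23: θ=185.2° here. β=20.1, B=52.7. 23·20.1/52.7 = 8.7723 → s = 31.7723
radial distance = base radius + s = 11 + 31.7723 = 42.7723

42.7723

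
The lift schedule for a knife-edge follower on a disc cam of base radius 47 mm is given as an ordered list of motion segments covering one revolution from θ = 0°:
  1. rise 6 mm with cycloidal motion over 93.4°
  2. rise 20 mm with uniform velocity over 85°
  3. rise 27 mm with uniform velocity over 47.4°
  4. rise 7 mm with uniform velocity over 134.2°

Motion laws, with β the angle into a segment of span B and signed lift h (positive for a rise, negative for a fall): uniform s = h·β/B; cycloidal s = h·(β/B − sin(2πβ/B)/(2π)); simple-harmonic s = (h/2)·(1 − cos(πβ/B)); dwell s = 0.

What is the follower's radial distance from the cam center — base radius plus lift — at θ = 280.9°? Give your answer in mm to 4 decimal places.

seg 1 [0°–93.4°] cycloidal, h=6: full span → s += 6 → s = 6.0000
seg 2 [93.4°–178.4°] uniform, h=20: full span → s += 20 → s = 26.0000
seg 3 [178.4°–225.8°] uniform, h=27: full span → s += 27 → s = 53.0000
seg 4 [225.8°–360°] uniform, h=7: θ=280.9° here. β=55.1, B=134.2. 7·55.1/134.2 = 2.8741 → s = 55.8741
radial distance = base radius + s = 47 + 55.8741 = 102.8741

102.8741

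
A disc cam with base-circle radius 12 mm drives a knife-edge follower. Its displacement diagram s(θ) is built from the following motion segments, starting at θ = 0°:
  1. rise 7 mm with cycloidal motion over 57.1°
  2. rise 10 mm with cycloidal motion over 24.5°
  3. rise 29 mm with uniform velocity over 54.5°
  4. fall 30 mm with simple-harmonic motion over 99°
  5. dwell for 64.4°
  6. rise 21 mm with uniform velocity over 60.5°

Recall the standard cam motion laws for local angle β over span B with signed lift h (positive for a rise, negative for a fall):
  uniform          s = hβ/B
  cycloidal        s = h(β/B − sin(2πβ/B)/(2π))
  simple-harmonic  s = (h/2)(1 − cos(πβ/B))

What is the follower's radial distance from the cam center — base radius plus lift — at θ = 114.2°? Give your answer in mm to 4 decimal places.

seg 1 [0°–57.1°] cycloidal, h=7: full span → s += 7 → s = 7.0000
seg 2 [57.1°–81.6°] cycloidal, h=10: full span → s += 10 → s = 17.0000
seg 3 [81.6°–136.1°] uniform, h=29: θ=114.2° here. β=32.6, B=54.5. 29·32.6/54.5 = 17.3468 → s = 34.3468
radial distance = base radius + s = 12 + 34.3468 = 46.3468

46.3468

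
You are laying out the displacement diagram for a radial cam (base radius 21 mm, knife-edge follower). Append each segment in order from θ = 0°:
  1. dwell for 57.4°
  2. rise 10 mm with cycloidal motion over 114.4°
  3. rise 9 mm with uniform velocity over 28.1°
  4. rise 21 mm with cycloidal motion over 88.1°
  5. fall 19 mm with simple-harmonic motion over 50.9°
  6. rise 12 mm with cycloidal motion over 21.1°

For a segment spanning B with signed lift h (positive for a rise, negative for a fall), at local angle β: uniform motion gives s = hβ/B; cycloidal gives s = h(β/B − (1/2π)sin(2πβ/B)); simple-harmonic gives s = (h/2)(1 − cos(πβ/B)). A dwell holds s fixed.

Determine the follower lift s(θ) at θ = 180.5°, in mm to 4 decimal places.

seg 1 [0°–57.4°] dwell: s stays 0.0000
seg 2 [57.4°–171.8°] cycloidal, h=10: full span → s += 10 → s = 10.0000
seg 3 [171.8°–199.9°] uniform, h=9: θ=180.5° here. β=8.7, B=28.1. 9·8.7/28.1 = 2.7865 → s = 12.7865

12.7865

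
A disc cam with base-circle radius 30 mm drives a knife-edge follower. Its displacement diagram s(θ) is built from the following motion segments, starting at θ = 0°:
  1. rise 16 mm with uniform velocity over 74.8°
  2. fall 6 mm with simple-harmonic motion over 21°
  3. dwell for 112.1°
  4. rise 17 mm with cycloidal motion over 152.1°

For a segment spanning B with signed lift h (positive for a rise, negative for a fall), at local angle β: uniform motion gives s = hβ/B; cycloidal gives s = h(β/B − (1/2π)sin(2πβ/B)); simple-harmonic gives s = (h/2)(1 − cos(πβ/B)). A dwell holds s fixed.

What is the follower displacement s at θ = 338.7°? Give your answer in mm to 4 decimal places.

seg 1 [0°–74.8°] uniform, h=16: full span → s += 16 → s = 16.0000
seg 2 [74.8°–95.8°] simple-harmonic, h=-6: full span → s += -6 → s = 10.0000
seg 3 [95.8°–207.9°] dwell: s stays 10.0000
seg 4 [207.9°–360°] cycloidal, h=17: θ=338.7° here. β=130.8, B=152.1. 17·(0.8600 − sin(2π·0.8600)/(2π)) = 16.7045 → s = 26.7045

26.7045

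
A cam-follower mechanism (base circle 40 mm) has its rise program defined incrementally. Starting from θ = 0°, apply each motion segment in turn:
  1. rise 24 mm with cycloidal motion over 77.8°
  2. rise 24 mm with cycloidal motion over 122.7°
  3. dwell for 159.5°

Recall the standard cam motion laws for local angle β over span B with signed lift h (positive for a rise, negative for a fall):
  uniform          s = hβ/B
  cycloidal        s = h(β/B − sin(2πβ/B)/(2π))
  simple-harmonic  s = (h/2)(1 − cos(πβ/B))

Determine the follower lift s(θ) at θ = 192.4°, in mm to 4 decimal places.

seg 1 [0°–77.8°] cycloidal, h=24: full span → s += 24 → s = 24.0000
seg 2 [77.8°–200.5°] cycloidal, h=24: θ=192.4° here. β=114.6, B=122.7. 24·(0.9340 − sin(2π·0.9340)/(2π)) = 23.9550 → s = 47.9550

47.9550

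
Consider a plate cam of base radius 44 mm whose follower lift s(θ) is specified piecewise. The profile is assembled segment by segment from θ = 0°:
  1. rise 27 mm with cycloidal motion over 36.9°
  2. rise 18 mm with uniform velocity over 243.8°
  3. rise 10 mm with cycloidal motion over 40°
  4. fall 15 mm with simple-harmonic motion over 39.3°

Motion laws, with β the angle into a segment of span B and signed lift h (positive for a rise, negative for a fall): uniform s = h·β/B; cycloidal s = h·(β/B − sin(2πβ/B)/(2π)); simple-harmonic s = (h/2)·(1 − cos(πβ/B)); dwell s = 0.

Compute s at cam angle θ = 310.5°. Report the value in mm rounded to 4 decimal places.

seg 1 [0°–36.9°] cycloidal, h=27: full span → s += 27 → s = 27.0000
seg 2 [36.9°–280.7°] uniform, h=18: full span → s += 18 → s = 45.0000
seg 3 [280.7°–320.7°] cycloidal, h=10: θ=310.5° here. β=29.8, B=40. 10·(0.7450 − sin(2π·0.7450)/(2π)) = 9.0408 → s = 54.0408

54.0408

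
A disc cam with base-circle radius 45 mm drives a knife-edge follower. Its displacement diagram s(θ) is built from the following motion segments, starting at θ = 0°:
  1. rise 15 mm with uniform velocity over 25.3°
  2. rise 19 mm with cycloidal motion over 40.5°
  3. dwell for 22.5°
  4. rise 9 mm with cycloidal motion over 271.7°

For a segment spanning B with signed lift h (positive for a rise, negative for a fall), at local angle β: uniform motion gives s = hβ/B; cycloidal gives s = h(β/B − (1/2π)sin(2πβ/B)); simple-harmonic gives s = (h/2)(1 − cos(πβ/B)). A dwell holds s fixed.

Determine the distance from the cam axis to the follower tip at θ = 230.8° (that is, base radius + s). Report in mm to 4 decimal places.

seg 1 [0°–25.3°] uniform, h=15: full span → s += 15 → s = 15.0000
seg 2 [25.3°–65.8°] cycloidal, h=19: full span → s += 19 → s = 34.0000
seg 3 [65.8°–88.3°] dwell: s stays 34.0000
seg 4 [88.3°–360°] cycloidal, h=9: θ=230.8° here. β=142.5, B=271.7. 9·(0.5245 − sin(2π·0.5245)/(2π)) = 4.9397 → s = 38.9397
radial distance = base radius + s = 45 + 38.9397 = 83.9397

83.9397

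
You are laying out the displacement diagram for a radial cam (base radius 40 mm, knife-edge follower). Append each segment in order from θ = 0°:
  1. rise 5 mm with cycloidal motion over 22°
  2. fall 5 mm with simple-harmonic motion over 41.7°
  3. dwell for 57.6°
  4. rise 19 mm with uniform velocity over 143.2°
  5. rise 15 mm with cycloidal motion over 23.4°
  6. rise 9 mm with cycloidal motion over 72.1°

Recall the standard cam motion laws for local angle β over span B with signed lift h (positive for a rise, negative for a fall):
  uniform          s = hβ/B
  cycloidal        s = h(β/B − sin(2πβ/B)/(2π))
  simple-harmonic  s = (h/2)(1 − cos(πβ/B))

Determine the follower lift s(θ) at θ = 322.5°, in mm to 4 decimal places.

seg 1 [0°–22°] cycloidal, h=5: full span → s += 5 → s = 5.0000
seg 2 [22°–63.7°] simple-harmonic, h=-5: full span → s += -5 → s = 0.0000
seg 3 [63.7°–121.3°] dwell: s stays 0.0000
seg 4 [121.3°–264.5°] uniform, h=19: full span → s += 19 → s = 19.0000
seg 5 [264.5°–287.9°] cycloidal, h=15: full span → s += 15 → s = 34.0000
seg 6 [287.9°–360°] cycloidal, h=9: θ=322.5° here. β=34.6, B=72.1. 9·(0.4799 − sin(2π·0.4799)/(2π)) = 4.1385 → s = 38.1385

38.1385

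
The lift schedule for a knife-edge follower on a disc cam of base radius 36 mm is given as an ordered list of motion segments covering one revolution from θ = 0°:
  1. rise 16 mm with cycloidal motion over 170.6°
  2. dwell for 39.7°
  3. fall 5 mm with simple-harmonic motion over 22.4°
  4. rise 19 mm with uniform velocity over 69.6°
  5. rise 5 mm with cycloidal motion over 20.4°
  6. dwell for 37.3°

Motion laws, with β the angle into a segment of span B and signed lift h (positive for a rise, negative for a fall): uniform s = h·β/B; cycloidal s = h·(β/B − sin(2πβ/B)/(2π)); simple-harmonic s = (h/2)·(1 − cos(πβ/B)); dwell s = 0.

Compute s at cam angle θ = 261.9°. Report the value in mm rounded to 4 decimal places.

seg 1 [0°–170.6°] cycloidal, h=16: full span → s += 16 → s = 16.0000
seg 2 [170.6°–210.3°] dwell: s stays 16.0000
seg 3 [210.3°–232.7°] simple-harmonic, h=-5: full span → s += -5 → s = 11.0000
seg 4 [232.7°–302.3°] uniform, h=19: θ=261.9° here. β=29.2, B=69.6. 19·29.2/69.6 = 7.9713 → s = 18.9713

18.9713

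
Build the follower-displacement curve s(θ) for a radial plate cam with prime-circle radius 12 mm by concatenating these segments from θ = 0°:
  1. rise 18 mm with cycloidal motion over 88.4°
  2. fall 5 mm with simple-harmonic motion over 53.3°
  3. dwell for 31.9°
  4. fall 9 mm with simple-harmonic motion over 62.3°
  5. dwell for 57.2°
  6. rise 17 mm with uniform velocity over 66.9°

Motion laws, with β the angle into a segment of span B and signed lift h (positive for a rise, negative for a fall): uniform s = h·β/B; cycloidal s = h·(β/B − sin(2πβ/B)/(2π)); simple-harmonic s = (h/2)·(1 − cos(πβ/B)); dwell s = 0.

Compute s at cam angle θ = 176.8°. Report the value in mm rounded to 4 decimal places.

seg 1 [0°–88.4°] cycloidal, h=18: full span → s += 18 → s = 18.0000
seg 2 [88.4°–141.7°] simple-harmonic, h=-5: full span → s += -5 → s = 13.0000
seg 3 [141.7°–173.6°] dwell: s stays 13.0000
seg 4 [173.6°–235.9°] simple-harmonic, h=-9: θ=176.8° here. β=3.2, B=62.3. -9/2·(1 − cos(π·0.0514)) = -0.0585 → s = 12.9415

12.9415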